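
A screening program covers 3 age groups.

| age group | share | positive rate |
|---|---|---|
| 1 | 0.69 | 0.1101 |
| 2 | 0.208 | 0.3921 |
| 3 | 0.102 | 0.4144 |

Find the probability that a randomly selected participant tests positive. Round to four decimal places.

P(T) = P(T|1)·P(1) + P(T|2)·P(2) + P(T|3)·P(3)
      = 0.1101·0.69 + 0.3921·0.208 + 0.4144·0.102
      = 0.075969 + 0.0815568 + 0.0422688 = 0.1997946

P(T) ≈ 0.1998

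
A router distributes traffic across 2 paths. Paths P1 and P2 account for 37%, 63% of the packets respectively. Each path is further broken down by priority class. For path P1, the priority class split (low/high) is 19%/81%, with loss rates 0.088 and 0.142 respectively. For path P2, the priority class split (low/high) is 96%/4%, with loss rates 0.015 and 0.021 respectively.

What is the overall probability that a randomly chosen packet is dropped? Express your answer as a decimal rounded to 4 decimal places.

P(L|P1) = 0.19·0.088 + 0.81·0.142 = 0.01672 + 0.11502 = 0.13174
P(L|P2) = 0.96·0.015 + 0.04·0.021 = 0.0144 + 0.00084 = 0.01524
By total probability over the outer partition,
P(L) = 0.37·0.13174 + 0.63·0.01524
      = 0.0487438 + 0.0096012 = 0.058345

P(L) ≈ 0.0583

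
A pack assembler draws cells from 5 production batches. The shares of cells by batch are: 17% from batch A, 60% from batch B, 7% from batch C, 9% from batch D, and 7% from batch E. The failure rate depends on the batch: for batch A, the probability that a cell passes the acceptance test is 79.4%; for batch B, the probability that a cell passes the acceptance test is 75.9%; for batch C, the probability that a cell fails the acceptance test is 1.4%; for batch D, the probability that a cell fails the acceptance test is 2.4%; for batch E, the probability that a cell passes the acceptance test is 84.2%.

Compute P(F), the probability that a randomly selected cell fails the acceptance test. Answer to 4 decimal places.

P(F|A) = 1 − 0.794 = 0.206.
P(F|B) = 1 − 0.759 = 0.241.
P(F|E) = 1 − 0.842 = 0.158.
Using total probability over the partition,
P(F) = P(F|A)·P(A) + P(F|B)·P(B) + P(F|C)·P(C) + P(F|D)·P(D) + P(F|E)·P(E)
      = 0.206·0.17 + 0.241·0.6 + 0.014·0.07 + 0.024·0.09 + 0.158·0.07
      = 0.03502 + 0.1446 + 0.00098 + 0.00216 + 0.01106 = 0.19382

P(F) ≈ 0.1938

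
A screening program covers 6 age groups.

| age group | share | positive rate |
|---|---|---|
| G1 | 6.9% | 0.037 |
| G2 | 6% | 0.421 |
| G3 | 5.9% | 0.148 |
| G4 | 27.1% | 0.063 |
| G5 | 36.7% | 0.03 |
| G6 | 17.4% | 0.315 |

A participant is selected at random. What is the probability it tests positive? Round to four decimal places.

P(T) ≈ 0.1194

P(T) = P(T|G1)·P(G1) + P(T|G2)·P(G2) + P(T|G3)·P(G3) + P(T|G4)·P(G4) + P(T|G5)·P(G5) + P(T|G6)·P(G6)
      = 0.037·0.069 + 0.421·0.06 + 0.148·0.059 + 0.063·0.271 + 0.03·0.367 + 0.315·0.174
      = 0.002553 + 0.02526 + 0.008732 + 0.017073 + 0.01101 + 0.05481 = 0.119438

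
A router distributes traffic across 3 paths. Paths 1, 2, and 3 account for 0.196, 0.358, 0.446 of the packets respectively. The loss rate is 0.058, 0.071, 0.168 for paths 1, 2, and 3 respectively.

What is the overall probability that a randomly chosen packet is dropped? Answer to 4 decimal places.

P(L) = P(L|1)·P(1) + P(L|2)·P(2) + P(L|3)·P(3)
      = 0.058·0.196 + 0.071·0.358 + 0.168·0.446
      = 0.011368 + 0.025418 + 0.074928 = 0.111714

0.1117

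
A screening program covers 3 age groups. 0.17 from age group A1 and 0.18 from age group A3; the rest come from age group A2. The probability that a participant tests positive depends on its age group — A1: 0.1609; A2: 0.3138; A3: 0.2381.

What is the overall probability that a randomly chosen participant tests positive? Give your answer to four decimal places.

P(T) ≈ 0.2742

P(A2) = 1 − (0.17 + 0.18) = 0.65.
P(T) = P(T|A1)·P(A1) + P(T|A2)·P(A2) + P(T|A3)·P(A3)
      = 0.1609·0.17 + 0.3138·0.65 + 0.2381·0.18
      = 0.027353 + 0.20397 + 0.042858 = 0.274181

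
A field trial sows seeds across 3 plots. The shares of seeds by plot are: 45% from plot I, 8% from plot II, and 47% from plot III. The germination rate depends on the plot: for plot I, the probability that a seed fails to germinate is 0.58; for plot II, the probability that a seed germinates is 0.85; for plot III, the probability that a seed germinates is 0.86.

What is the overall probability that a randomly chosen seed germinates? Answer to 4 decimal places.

0.6612

P(G|I) = 1 − 0.58 = 0.42.
P(G) = P(G|I)·P(I) + P(G|II)·P(II) + P(G|III)·P(III)
      = 0.42·0.45 + 0.85·0.08 + 0.86·0.47
      = 0.189 + 0.068 + 0.4042 = 0.6612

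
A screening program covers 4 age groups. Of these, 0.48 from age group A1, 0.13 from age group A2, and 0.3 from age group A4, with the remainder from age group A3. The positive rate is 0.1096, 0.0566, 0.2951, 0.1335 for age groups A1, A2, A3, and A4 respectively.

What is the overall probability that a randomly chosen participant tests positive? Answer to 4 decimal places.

P(A3) = 1 − (0.48 + 0.13 + 0.3) = 0.09.
P(T) = P(T|A1)·P(A1) + P(T|A2)·P(A2) + P(T|A3)·P(A3) + P(T|A4)·P(A4)
      = 0.1096·0.48 + 0.0566·0.13 + 0.2951·0.09 + 0.1335·0.3
      = 0.052608 + 0.007358 + 0.026559 + 0.04005 = 0.126575

0.1266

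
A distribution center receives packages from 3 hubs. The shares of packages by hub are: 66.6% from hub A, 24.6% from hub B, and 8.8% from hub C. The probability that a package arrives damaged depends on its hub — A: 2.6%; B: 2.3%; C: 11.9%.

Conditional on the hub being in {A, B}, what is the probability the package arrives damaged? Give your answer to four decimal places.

Let S = {A, B}.
P(S) = 0.666 + 0.246 = 0.912.
P(D ∩ S) = 0.026·0.666 + 0.023·0.246 = 0.017316 + 0.005658 = 0.022974.
P(D | S) = 0.022974 / 0.912 = 0.025191…

0.0252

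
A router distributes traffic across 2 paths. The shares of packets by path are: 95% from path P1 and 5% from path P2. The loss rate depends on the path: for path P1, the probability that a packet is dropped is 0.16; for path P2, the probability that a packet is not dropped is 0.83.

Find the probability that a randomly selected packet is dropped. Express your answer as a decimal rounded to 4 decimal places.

P(L|P2) = 1 − 0.83 = 0.17.
Summing over the partition,
P(L) = P(L|P1)·P(P1) + P(L|P2)·P(P2)
      = 0.16·0.95 + 0.17·0.05
      = 0.152 + 0.0085 = 0.1605

0.1605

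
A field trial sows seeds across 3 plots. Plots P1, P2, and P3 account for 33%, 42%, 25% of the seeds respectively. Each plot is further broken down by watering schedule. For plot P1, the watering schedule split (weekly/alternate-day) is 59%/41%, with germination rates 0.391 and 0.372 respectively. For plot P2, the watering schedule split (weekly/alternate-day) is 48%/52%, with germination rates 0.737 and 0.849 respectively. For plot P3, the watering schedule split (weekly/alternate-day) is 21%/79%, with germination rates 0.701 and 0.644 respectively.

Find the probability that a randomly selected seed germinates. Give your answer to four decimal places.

0.6245

P(G|P1) = 0.59·0.391 + 0.41·0.372 = 0.23069 + 0.15252 = 0.38321
P(G|P2) = 0.48·0.737 + 0.52·0.849 = 0.35376 + 0.44148 = 0.79524
P(G|P3) = 0.21·0.701 + 0.79·0.644 = 0.14721 + 0.50876 = 0.65597
By total probability over the outer partition,
P(G) = 0.33·0.38321 + 0.42·0.79524 + 0.25·0.65597
      = 0.1264593 + 0.3340008 + 0.1639925 = 0.6244526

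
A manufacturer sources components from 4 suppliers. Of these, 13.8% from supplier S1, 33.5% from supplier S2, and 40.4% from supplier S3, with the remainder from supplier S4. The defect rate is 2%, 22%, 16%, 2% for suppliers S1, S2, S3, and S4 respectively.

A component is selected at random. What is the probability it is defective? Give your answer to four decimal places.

P(S4) = 1 − (0.138 + 0.335 + 0.404) = 0.123.
Summing over the partition,
P(D) = P(D|S1)·P(S1) + P(D|S2)·P(S2) + P(D|S3)·P(S3) + P(D|S4)·P(S4)
      = 0.02·0.138 + 0.22·0.335 + 0.16·0.404 + 0.02·0.123
      = 0.00276 + 0.0737 + 0.06464 + 0.00246 = 0.14356

P(D) ≈ 0.1436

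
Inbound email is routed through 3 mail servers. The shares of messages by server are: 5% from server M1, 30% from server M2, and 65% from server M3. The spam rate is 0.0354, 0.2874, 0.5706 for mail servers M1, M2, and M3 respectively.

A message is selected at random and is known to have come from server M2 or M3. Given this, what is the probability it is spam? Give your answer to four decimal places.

Let J = {M2, M3}.
P(J) = 0.3 + 0.65 = 0.95.
P(S ∩ J) = 0.2874·0.3 + 0.5706·0.65 = 0.08622 + 0.37089 = 0.45711.
P(S | J) = 0.45711 / 0.95 = 0.481168…

P(S|J) ≈ 0.4812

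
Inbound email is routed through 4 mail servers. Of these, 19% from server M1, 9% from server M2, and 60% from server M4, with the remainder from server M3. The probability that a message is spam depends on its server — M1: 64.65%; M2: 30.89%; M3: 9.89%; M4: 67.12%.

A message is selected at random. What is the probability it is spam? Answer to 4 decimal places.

0.5652

P(M3) = 1 − (0.19 + 0.09 + 0.6) = 0.12.
Using total probability over the partition,
P(S) = P(S|M1)·P(M1) + P(S|M2)·P(M2) + P(S|M3)·P(M3) + P(S|M4)·P(M4)
      = 0.6465·0.19 + 0.3089·0.09 + 0.0989·0.12 + 0.6712·0.6
      = 0.122835 + 0.027801 + 0.011868 + 0.40272 = 0.565224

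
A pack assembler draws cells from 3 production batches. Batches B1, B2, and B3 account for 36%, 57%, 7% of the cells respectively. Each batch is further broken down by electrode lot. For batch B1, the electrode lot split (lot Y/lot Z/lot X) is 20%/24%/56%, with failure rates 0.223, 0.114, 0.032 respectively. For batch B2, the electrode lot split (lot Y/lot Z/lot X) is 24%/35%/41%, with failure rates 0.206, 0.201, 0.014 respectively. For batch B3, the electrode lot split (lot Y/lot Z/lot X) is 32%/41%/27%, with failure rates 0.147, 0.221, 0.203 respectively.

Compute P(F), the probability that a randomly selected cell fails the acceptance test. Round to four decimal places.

P(F|B1) = 0.2·0.223 + 0.24·0.114 + 0.56·0.032 = 0.0446 + 0.02736 + 0.01792 = 0.08988
P(F|B2) = 0.24·0.206 + 0.35·0.201 + 0.41·0.014 = 0.04944 + 0.07035 + 0.00574 = 0.12553
P(F|B3) = 0.32·0.147 + 0.41·0.221 + 0.27·0.203 = 0.04704 + 0.09061 + 0.05481 = 0.19246
By total probability over the outer partition,
P(F) = 0.36·0.08988 + 0.57·0.12553 + 0.07·0.19246
      = 0.0323568 + 0.0715521 + 0.0134722 = 0.1173811

P(F) ≈ 0.1174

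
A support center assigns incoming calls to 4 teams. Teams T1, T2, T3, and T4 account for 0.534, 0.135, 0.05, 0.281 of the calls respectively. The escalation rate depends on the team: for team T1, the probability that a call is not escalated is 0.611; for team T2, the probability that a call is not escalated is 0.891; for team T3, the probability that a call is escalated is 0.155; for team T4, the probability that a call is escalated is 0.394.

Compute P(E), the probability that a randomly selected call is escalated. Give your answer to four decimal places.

P(E) ≈ 0.3409

P(E|T1) = 1 − 0.611 = 0.389.
P(E|T2) = 1 − 0.891 = 0.109.
P(E) = P(E|T1)·P(T1) + P(E|T2)·P(T2) + P(E|T3)·P(T3) + P(E|T4)·P(T4)
      = 0.389·0.534 + 0.109·0.135 + 0.155·0.05 + 0.394·0.281
      = 0.207726 + 0.014715 + 0.00775 + 0.110714 = 0.340905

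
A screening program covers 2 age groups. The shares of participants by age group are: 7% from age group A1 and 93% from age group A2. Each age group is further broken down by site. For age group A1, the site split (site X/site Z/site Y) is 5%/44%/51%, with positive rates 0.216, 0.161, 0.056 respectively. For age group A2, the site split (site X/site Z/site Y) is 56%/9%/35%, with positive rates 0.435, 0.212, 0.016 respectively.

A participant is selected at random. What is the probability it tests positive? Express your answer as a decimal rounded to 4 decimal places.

P(T|A1) = 0.05·0.216 + 0.44·0.161 + 0.51·0.056 = 0.0108 + 0.07084 + 0.02856 = 0.1102
P(T|A2) = 0.56·0.435 + 0.09·0.212 + 0.35·0.016 = 0.2436 + 0.01908 + 0.0056 = 0.26828
Then overall,
P(T) = 0.07·0.1102 + 0.93·0.26828
      = 0.007714 + 0.2495004 = 0.2572144

P(T) ≈ 0.2572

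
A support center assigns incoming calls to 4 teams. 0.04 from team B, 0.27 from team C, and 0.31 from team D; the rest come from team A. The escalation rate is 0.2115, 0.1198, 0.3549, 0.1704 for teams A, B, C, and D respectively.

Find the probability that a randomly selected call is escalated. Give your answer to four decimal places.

0.2338

P(A) = 1 − (0.04 + 0.27 + 0.31) = 0.38.
By the law of total probability,
P(E) = P(E|A)·P(A) + P(E|B)·P(B) + P(E|C)·P(C) + P(E|D)·P(D)
      = 0.2115·0.38 + 0.1198·0.04 + 0.3549·0.27 + 0.1704·0.31
      = 0.08037 + 0.004792 + 0.095823 + 0.052824 = 0.233809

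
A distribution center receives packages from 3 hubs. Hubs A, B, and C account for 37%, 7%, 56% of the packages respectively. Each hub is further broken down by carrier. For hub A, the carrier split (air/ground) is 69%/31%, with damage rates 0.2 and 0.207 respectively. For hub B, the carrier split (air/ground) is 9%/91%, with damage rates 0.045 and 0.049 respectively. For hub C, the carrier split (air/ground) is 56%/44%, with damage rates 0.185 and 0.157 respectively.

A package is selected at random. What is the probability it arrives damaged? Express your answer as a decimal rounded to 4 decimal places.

P(D|A) = 0.69·0.2 + 0.31·0.207 = 0.138 + 0.06417 = 0.20217
P(D|B) = 0.09·0.045 + 0.91·0.049 = 0.00405 + 0.04459 = 0.04864
P(D|C) = 0.56·0.185 + 0.44·0.157 = 0.1036 + 0.06908 = 0.17268
Then overall,
P(D) = 0.37·0.20217 + 0.07·0.04864 + 0.56·0.17268
      = 0.0748029 + 0.0034048 + 0.0967008 = 0.1749085

P(D) ≈ 0.1749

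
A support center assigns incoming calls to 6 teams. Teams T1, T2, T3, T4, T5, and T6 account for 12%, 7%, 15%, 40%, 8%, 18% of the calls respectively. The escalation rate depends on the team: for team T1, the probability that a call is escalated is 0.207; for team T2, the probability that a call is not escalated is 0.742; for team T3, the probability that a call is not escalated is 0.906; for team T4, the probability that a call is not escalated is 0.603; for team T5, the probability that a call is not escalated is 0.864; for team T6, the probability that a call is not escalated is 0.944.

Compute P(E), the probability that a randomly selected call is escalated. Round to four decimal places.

P(E|T2) = 1 − 0.742 = 0.258.
P(E|T3) = 1 − 0.906 = 0.094.
P(E|T4) = 1 − 0.603 = 0.397.
P(E|T5) = 1 − 0.864 = 0.136.
P(E|T6) = 1 − 0.944 = 0.056.
P(E) = P(E|T1)·P(T1) + P(E|T2)·P(T2) + P(E|T3)·P(T3) + P(E|T4)·P(T4) + P(E|T5)·P(T5) + P(E|T6)·P(T6)
      = 0.207·0.12 + 0.258·0.07 + 0.094·0.15 + 0.397·0.4 + 0.136·0.08 + 0.056·0.18
      = 0.02484 + 0.01806 + 0.0141 + 0.1588 + 0.01088 + 0.01008 = 0.23676

P(E) ≈ 0.2368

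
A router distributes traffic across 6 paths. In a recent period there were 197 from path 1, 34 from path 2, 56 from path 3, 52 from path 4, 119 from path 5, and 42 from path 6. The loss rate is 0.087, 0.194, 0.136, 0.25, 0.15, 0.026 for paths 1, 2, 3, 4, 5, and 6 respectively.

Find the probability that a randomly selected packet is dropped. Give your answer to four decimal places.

Total: 197 + 34 + 56 + 52 + 119 + 42 = 500.
P(1) = 197/500 = 0.394. P(2) = 34/500 = 0.068. P(3) = 56/500 = 0.112. P(4) = 52/500 = 0.104. P(5) = 119/500 = 0.238. P(6) = 42/500 = 0.084.
P(L) = P(L|1)·P(1) + P(L|2)·P(2) + P(L|3)·P(3) + P(L|4)·P(4) + P(L|5)·P(5) + P(L|6)·P(6)
      = 0.087·0.394 + 0.194·0.068 + 0.136·0.112 + 0.25·0.104 + 0.15·0.238 + 0.026·0.084
      = 0.034278 + 0.013192 + 0.015232 + 0.026 + 0.0357 + 0.002184 = 0.126586

P(L) ≈ 0.1266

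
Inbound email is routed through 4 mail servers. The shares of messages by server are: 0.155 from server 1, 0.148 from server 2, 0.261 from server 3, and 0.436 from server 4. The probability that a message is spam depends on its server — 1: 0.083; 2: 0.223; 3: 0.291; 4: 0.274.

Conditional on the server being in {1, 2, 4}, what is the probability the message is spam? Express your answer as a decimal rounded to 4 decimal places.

P(S|J) ≈ 0.2237

Let J = {1, 2, 4}.
P(J) = 0.155 + 0.148 + 0.436 = 0.739.
P(S ∩ J) = 0.083·0.155 + 0.223·0.148 + 0.274·0.436 = 0.012865 + 0.033004 + 0.119464 = 0.165333.
P(S | J) = 0.165333 / 0.739 = 0.223725…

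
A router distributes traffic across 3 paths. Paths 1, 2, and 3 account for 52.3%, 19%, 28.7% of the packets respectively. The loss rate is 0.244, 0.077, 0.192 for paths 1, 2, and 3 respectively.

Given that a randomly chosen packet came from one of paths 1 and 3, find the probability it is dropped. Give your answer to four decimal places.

Let S = {1, 3}.
P(S) = 0.523 + 0.287 = 0.81.
P(L ∩ S) = 0.244·0.523 + 0.192·0.287 = 0.127612 + 0.055104 = 0.182716.
P(L | S) = 0.182716 / 0.81 = 0.225575…

0.2256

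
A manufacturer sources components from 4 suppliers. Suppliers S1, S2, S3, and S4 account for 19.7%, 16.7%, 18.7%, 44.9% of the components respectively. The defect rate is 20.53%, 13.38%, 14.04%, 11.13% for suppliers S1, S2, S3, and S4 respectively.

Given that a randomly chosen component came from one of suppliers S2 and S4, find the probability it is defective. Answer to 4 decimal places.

Let S = {S2, S4}.
P(S) = 0.167 + 0.449 = 0.616.
P(D ∩ S) = 0.1338·0.167 + 0.1113·0.449 = 0.0223446 + 0.0499737 = 0.0723183.
P(D | S) = 0.0723183 / 0.616 = 0.117400…

P(D|S) ≈ 0.1174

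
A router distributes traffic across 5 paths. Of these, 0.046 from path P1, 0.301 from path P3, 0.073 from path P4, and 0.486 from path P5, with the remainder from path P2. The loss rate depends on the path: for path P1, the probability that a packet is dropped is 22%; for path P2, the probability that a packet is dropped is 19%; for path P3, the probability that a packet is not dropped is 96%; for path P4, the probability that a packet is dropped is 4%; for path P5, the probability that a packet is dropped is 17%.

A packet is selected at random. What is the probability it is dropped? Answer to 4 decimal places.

P(L) ≈ 0.1256

P(P2) = 1 − (0.046 + 0.301 + 0.073 + 0.486) = 0.094.
P(L|P3) = 1 − 0.96 = 0.04.
Using total probability over the partition,
P(L) = P(L|P1)·P(P1) + P(L|P2)·P(P2) + P(L|P3)·P(P3) + P(L|P4)·P(P4) + P(L|P5)·P(P5)
      = 0.22·0.046 + 0.19·0.094 + 0.04·0.301 + 0.04·0.073 + 0.17·0.486
      = 0.01012 + 0.01786 + 0.01204 + 0.00292 + 0.08262 = 0.12556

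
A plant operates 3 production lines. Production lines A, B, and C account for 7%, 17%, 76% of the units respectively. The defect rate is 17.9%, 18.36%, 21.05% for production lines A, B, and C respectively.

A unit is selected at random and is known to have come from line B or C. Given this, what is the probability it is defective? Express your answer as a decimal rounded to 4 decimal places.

Let S = {B, C}.
P(S) = 0.17 + 0.76 = 0.93.
P(D ∩ S) = 0.1836·0.17 + 0.2105·0.76 = 0.031212 + 0.15998 = 0.191192.
P(D | S) = 0.191192 / 0.93 = 0.205583…

0.2056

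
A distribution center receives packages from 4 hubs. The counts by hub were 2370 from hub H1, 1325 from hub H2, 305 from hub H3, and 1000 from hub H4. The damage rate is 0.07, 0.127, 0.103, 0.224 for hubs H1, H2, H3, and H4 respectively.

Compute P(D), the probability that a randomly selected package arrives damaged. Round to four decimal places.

P(D) ≈ 0.1179

Total: 2370 + 1325 + 305 + 1000 = 5000.
P(H1) = 2370/5000 = 0.474. P(H2) = 1325/5000 = 0.265. P(H3) = 305/5000 = 0.061. P(H4) = 1000/5000 = 0.2.
P(D) = P(D|H1)·P(H1) + P(D|H2)·P(H2) + P(D|H3)·P(H3) + P(D|H4)·P(H4)
      = 0.07·0.474 + 0.127·0.265 + 0.103·0.061 + 0.224·0.2
      = 0.03318 + 0.033655 + 0.006283 + 0.0448 = 0.117918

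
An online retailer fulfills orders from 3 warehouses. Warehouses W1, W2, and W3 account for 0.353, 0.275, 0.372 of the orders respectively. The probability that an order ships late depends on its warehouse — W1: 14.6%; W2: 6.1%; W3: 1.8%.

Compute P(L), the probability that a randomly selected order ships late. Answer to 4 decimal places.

P(L) ≈ 0.0750

By the law of total probability,
P(L) = P(L|W1)·P(W1) + P(L|W2)·P(W2) + P(L|W3)·P(W3)
      = 0.146·0.353 + 0.061·0.275 + 0.018·0.372
      = 0.051538 + 0.016775 + 0.006696 = 0.075009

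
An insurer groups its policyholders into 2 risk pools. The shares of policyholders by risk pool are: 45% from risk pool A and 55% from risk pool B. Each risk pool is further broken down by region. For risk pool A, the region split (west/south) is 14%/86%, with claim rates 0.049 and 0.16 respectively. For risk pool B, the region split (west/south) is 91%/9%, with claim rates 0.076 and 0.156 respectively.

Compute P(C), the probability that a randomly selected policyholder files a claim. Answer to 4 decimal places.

0.1108

P(C|A) = 0.14·0.049 + 0.86·0.16 = 0.00686 + 0.1376 = 0.14446
P(C|B) = 0.91·0.076 + 0.09·0.156 = 0.06916 + 0.01404 = 0.0832
Then overall,
P(C) = 0.45·0.14446 + 0.55·0.0832
      = 0.065007 + 0.04576 = 0.110767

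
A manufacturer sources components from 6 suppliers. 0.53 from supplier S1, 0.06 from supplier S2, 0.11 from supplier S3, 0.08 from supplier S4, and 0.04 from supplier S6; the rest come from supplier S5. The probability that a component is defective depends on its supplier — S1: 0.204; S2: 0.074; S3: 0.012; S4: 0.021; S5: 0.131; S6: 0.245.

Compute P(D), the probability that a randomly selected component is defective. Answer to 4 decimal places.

P(D) ≈ 0.1489

P(S5) = 1 − (0.53 + 0.06 + 0.11 + 0.08 + 0.04) = 0.18.
P(D) = P(D|S1)·P(S1) + P(D|S2)·P(S2) + P(D|S3)·P(S3) + P(D|S4)·P(S4) + P(D|S5)·P(S5) + P(D|S6)·P(S6)
      = 0.204·0.53 + 0.074·0.06 + 0.012·0.11 + 0.021·0.08 + 0.131·0.18 + 0.245·0.04
      = 0.10812 + 0.00444 + 0.00132 + 0.00168 + 0.02358 + 0.0098 = 0.14894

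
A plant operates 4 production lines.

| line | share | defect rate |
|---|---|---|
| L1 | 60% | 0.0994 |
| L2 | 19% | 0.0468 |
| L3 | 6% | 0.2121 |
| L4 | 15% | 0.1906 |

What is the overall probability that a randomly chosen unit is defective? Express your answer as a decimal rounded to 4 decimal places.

P(D) = P(D|L1)·P(L1) + P(D|L2)·P(L2) + P(D|L3)·P(L3) + P(D|L4)·P(L4)
      = 0.0994·0.6 + 0.0468·0.19 + 0.2121·0.06 + 0.1906·0.15
      = 0.05964 + 0.008892 + 0.012726 + 0.02859 = 0.109848

0.1098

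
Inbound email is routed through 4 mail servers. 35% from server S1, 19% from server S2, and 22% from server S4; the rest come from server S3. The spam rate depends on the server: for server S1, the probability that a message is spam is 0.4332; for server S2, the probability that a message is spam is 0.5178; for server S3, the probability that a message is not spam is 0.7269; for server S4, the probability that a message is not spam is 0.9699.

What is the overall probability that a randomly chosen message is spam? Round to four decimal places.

P(S3) = 1 − (0.35 + 0.19 + 0.22) = 0.24.
P(S|S3) = 1 − 0.7269 = 0.2731.
P(S|S4) = 1 − 0.9699 = 0.0301.
Using total probability over the partition,
P(S) = P(S|S1)·P(S1) + P(S|S2)·P(S2) + P(S|S3)·P(S3) + P(S|S4)·P(S4)
      = 0.4332·0.35 + 0.5178·0.19 + 0.2731·0.24 + 0.0301·0.22
      = 0.15162 + 0.098382 + 0.065544 + 0.006622 = 0.322168

0.3222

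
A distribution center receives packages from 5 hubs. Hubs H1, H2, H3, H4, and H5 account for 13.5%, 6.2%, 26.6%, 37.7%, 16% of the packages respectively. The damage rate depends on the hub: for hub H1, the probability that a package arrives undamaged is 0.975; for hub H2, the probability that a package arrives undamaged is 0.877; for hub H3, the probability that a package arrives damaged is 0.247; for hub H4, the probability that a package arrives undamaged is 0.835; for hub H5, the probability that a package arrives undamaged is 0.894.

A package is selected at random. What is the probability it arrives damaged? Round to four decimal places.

0.1559

P(D|H1) = 1 − 0.975 = 0.025.
P(D|H2) = 1 − 0.877 = 0.123.
P(D|H4) = 1 − 0.835 = 0.165.
P(D|H5) = 1 − 0.894 = 0.106.
P(D) = P(D|H1)·P(H1) + P(D|H2)·P(H2) + P(D|H3)·P(H3) + P(D|H4)·P(H4) + P(D|H5)·P(H5)
      = 0.025·0.135 + 0.123·0.062 + 0.247·0.266 + 0.165·0.377 + 0.106·0.16
      = 0.003375 + 0.007626 + 0.065702 + 0.062205 + 0.01696 = 0.155868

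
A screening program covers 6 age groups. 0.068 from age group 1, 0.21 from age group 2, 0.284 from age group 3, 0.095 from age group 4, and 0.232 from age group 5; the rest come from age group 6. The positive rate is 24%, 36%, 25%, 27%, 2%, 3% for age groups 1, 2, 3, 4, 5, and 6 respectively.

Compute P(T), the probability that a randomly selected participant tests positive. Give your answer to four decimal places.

0.1965

P(6) = 1 − (0.068 + 0.21 + 0.284 + 0.095 + 0.232) = 0.111.
P(T) = P(T|1)·P(1) + P(T|2)·P(2) + P(T|3)·P(3) + P(T|4)·P(4) + P(T|5)·P(5) + P(T|6)·P(6)
      = 0.24·0.068 + 0.36·0.21 + 0.25·0.284 + 0.27·0.095 + 0.02·0.232 + 0.03·0.111
      = 0.01632 + 0.0756 + 0.071 + 0.02565 + 0.00464 + 0.00333 = 0.19654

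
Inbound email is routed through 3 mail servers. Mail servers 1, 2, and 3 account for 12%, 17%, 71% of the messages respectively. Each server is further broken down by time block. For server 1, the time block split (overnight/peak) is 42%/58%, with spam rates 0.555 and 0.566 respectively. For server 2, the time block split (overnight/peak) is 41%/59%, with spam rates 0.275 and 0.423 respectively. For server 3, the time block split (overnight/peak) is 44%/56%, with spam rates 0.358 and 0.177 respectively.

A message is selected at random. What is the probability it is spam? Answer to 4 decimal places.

0.3112

P(S|1) = 0.42·0.555 + 0.58·0.566 = 0.2331 + 0.32828 = 0.56138
P(S|2) = 0.41·0.275 + 0.59·0.423 = 0.11275 + 0.24957 = 0.36232
P(S|3) = 0.44·0.358 + 0.56·0.177 = 0.15752 + 0.09912 = 0.25664
By total probability over the outer partition,
P(S) = 0.12·0.56138 + 0.17·0.36232 + 0.71·0.25664
      = 0.0673656 + 0.0615944 + 0.1822144 = 0.3111744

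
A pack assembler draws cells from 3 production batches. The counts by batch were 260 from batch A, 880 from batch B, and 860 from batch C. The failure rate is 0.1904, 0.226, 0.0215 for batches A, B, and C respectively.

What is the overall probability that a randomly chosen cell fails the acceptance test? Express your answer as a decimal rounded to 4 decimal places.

Total: 260 + 880 + 860 = 2000.
P(A) = 260/2000 = 0.13. P(B) = 880/2000 = 0.44. P(C) = 860/2000 = 0.43.
P(F) = P(F|A)·P(A) + P(F|B)·P(B) + P(F|C)·P(C)
      = 0.1904·0.13 + 0.226·0.44 + 0.0215·0.43
      = 0.024752 + 0.09944 + 0.009245 = 0.133437

P(F) ≈ 0.1334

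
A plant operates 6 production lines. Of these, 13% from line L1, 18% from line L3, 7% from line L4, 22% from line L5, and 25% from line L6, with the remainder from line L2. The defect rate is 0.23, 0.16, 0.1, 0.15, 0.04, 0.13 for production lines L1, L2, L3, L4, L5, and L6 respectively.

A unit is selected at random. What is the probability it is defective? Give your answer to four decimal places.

P(L2) = 1 − (0.13 + 0.18 + 0.07 + 0.22 + 0.25) = 0.15.
P(D) = P(D|L1)·P(L1) + P(D|L2)·P(L2) + P(D|L3)·P(L3) + P(D|L4)·P(L4) + P(D|L5)·P(L5) + P(D|L6)·P(L6)
      = 0.23·0.13 + 0.16·0.15 + 0.1·0.18 + 0.15·0.07 + 0.04·0.22 + 0.13·0.25
      = 0.0299 + 0.024 + 0.018 + 0.0105 + 0.0088 + 0.0325 = 0.1237

P(D) ≈ 0.1237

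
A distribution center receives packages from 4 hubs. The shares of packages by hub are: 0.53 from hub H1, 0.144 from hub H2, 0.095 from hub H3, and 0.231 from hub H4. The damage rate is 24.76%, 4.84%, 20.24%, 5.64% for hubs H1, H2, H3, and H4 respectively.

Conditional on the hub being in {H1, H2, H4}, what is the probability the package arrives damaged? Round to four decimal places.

0.1671

Let S = {H1, H2, H4}.
P(S) = 0.53 + 0.144 + 0.231 = 0.905.
P(D ∩ S) = 0.2476·0.53 + 0.0484·0.144 + 0.0564·0.231 = 0.131228 + 0.0069696 + 0.0130284 = 0.151226.
P(D | S) = 0.151226 / 0.905 = 0.167101…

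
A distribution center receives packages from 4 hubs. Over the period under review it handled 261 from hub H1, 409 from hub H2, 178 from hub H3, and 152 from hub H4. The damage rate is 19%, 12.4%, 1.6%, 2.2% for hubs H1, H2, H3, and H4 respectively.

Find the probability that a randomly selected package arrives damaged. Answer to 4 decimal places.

Total: 261 + 409 + 178 + 152 = 1000.
P(H1) = 261/1000 = 0.261. P(H2) = 409/1000 = 0.409. P(H3) = 178/1000 = 0.178. P(H4) = 152/1000 = 0.152.
P(D) = P(D|H1)·P(H1) + P(D|H2)·P(H2) + P(D|H3)·P(H3) + P(D|H4)·P(H4)
      = 0.19·0.261 + 0.124·0.409 + 0.016·0.178 + 0.022·0.152
      = 0.04959 + 0.050716 + 0.002848 + 0.003344 = 0.106498

P(D) ≈ 0.1065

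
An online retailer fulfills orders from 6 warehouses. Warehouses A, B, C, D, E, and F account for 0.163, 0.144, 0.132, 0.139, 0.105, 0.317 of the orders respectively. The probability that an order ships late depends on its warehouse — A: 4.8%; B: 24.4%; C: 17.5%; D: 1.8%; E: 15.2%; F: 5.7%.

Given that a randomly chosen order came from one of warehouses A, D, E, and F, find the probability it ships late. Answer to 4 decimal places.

P(L|S) ≈ 0.0613

Let S = {A, D, E, F}.
P(S) = 0.163 + 0.139 + 0.105 + 0.317 = 0.724.
P(L ∩ S) = 0.048·0.163 + 0.018·0.139 + 0.152·0.105 + 0.057·0.317 = 0.007824 + 0.002502 + 0.01596 + 0.018069 = 0.044355.
P(L | S) = 0.044355 / 0.724 = 0.061264…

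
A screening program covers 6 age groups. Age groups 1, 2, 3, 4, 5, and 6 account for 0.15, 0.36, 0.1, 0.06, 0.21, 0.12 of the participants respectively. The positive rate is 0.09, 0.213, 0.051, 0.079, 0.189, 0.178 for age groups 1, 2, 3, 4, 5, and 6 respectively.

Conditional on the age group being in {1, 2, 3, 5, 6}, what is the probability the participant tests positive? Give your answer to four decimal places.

Let S = {1, 2, 3, 5, 6}.
P(S) = 0.15 + 0.36 + 0.1 + 0.21 + 0.12 = 0.94.
P(T ∩ S) = 0.09·0.15 + 0.213·0.36 + 0.051·0.1 + 0.189·0.21 + 0.178·0.12 = 0.0135 + 0.07668 + 0.0051 + 0.03969 + 0.02136 = 0.15633.
P(T | S) = 0.15633 / 0.94 = 0.166309…

0.1663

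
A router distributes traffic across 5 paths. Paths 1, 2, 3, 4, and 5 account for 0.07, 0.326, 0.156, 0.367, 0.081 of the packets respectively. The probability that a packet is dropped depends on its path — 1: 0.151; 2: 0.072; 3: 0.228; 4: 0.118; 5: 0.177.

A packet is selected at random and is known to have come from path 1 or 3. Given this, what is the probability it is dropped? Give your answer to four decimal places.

Let S = {1, 3}.
P(S) = 0.07 + 0.156 = 0.226.
P(L ∩ S) = 0.151·0.07 + 0.228·0.156 = 0.01057 + 0.035568 = 0.046138.
P(L | S) = 0.046138 / 0.226 = 0.204150…

0.2042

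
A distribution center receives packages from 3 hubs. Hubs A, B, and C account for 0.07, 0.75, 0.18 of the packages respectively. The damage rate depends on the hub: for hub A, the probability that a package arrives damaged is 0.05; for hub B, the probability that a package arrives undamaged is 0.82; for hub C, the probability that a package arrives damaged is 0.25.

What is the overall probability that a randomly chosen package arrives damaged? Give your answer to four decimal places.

0.1835

P(D|B) = 1 − 0.82 = 0.18.
P(D) = P(D|A)·P(A) + P(D|B)·P(B) + P(D|C)·P(C)
      = 0.05·0.07 + 0.18·0.75 + 0.25·0.18
      = 0.0035 + 0.135 + 0.045 = 0.1835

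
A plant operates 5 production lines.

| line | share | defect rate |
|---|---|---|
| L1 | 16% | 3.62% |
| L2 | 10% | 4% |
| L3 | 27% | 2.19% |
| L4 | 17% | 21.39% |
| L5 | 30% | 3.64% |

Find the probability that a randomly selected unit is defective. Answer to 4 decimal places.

P(D) = P(D|L1)·P(L1) + P(D|L2)·P(L2) + P(D|L3)·P(L3) + P(D|L4)·P(L4) + P(D|L5)·P(L5)
      = 0.0362·0.16 + 0.04·0.1 + 0.0219·0.27 + 0.2139·0.17 + 0.0364·0.3
      = 0.005792 + 0.004 + 0.005913 + 0.036363 + 0.01092 = 0.062988

P(D) ≈ 0.0630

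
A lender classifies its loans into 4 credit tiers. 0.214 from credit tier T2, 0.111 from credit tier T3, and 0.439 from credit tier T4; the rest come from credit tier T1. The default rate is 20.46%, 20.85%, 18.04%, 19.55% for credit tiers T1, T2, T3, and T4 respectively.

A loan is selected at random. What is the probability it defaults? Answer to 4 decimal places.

P(T1) = 1 − (0.214 + 0.111 + 0.439) = 0.236.
Using total probability over the partition,
P(D) = P(D|T1)·P(T1) + P(D|T2)·P(T2) + P(D|T3)·P(T3) + P(D|T4)·P(T4)
      = 0.2046·0.236 + 0.2085·0.214 + 0.1804·0.111 + 0.1955·0.439
      = 0.0482856 + 0.044619 + 0.0200244 + 0.0858245 = 0.1987535

P(D) ≈ 0.1988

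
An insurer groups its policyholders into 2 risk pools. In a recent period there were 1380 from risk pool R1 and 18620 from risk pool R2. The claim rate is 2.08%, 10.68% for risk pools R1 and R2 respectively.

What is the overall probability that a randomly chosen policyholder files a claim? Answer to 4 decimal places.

Total: 1380 + 18620 = 20000.
P(R1) = 1380/20000 = 0.069. P(R2) = 18620/20000 = 0.931.
Summing over the partition,
P(C) = P(C|R1)·P(R1) + P(C|R2)·P(R2)
      = 0.0208·0.069 + 0.1068·0.931
      = 0.0014352 + 0.0994308 = 0.100866

0.1009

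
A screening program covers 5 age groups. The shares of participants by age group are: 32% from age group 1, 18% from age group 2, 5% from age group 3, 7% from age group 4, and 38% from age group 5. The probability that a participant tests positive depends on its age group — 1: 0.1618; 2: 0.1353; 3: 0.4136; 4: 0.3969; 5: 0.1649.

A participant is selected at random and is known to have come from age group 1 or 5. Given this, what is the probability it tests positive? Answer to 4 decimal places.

Let S = {1, 5}.
P(S) = 0.32 + 0.38 = 0.7.
P(T ∩ S) = 0.1618·0.32 + 0.1649·0.38 = 0.051776 + 0.062662 = 0.114438.
P(T | S) = 0.114438 / 0.7 = 0.163483…

0.1635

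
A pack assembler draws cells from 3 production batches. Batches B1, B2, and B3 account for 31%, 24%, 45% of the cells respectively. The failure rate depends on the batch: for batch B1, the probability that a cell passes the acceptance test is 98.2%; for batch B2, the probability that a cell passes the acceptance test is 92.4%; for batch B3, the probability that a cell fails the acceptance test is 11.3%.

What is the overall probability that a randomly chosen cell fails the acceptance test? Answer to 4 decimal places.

P(F|B1) = 1 − 0.982 = 0.018.
P(F|B2) = 1 − 0.924 = 0.076.
By the law of total probability,
P(F) = P(F|B1)·P(B1) + P(F|B2)·P(B2) + P(F|B3)·P(B3)
      = 0.018·0.31 + 0.076·0.24 + 0.113·0.45
      = 0.00558 + 0.01824 + 0.05085 = 0.07467

P(F) ≈ 0.0747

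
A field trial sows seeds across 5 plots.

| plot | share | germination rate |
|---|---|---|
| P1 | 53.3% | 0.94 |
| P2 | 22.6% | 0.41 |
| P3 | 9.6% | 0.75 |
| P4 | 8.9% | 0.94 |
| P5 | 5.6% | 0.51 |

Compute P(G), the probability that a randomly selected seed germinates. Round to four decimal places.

P(G) ≈ 0.7779

P(G) = P(G|P1)·P(P1) + P(G|P2)·P(P2) + P(G|P3)·P(P3) + P(G|P4)·P(P4) + P(G|P5)·P(P5)
      = 0.94·0.533 + 0.41·0.226 + 0.75·0.096 + 0.94·0.089 + 0.51·0.056
      = 0.50102 + 0.09266 + 0.072 + 0.08366 + 0.02856 = 0.7779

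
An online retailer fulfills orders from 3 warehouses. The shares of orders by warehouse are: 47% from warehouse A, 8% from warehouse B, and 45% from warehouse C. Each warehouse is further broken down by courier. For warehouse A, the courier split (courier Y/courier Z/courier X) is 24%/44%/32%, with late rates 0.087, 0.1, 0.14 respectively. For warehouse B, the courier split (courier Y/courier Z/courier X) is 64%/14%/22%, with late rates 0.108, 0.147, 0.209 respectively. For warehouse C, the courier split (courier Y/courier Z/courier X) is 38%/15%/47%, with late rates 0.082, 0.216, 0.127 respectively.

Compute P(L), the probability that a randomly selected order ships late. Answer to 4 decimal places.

0.1179

P(L|A) = 0.24·0.087 + 0.44·0.1 + 0.32·0.14 = 0.02088 + 0.044 + 0.0448 = 0.10968
P(L|B) = 0.64·0.108 + 0.14·0.147 + 0.22·0.209 = 0.06912 + 0.02058 + 0.04598 = 0.13568
P(L|C) = 0.38·0.082 + 0.15·0.216 + 0.47·0.127 = 0.03116 + 0.0324 + 0.05969 = 0.12325
By total probability over the outer partition,
P(L) = 0.47·0.10968 + 0.08·0.13568 + 0.45·0.12325
      = 0.0515496 + 0.0108544 + 0.0554625 = 0.1178665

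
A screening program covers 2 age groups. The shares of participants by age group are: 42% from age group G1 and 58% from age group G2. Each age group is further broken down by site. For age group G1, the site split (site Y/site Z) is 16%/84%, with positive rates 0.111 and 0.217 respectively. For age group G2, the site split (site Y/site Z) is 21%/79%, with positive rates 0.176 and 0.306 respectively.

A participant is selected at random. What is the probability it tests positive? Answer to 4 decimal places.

P(T|G1) = 0.16·0.111 + 0.84·0.217 = 0.01776 + 0.18228 = 0.20004
P(T|G2) = 0.21·0.176 + 0.79·0.306 = 0.03696 + 0.24174 = 0.2787
Then overall,
P(T) = 0.42·0.20004 + 0.58·0.2787
      = 0.0840168 + 0.161646 = 0.2456628

P(T) ≈ 0.2457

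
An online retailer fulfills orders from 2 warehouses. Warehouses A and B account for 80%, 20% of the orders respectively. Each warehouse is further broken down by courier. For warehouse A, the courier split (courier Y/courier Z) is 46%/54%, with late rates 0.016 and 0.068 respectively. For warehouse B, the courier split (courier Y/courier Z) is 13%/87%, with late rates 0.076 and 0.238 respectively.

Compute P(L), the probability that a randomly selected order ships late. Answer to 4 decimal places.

P(L) ≈ 0.0787

P(L|A) = 0.46·0.016 + 0.54·0.068 = 0.00736 + 0.03672 = 0.04408
P(L|B) = 0.13·0.076 + 0.87·0.238 = 0.00988 + 0.20706 = 0.21694
By total probability over the outer partition,
P(L) = 0.8·0.04408 + 0.2·0.21694
      = 0.035264 + 0.043388 = 0.078652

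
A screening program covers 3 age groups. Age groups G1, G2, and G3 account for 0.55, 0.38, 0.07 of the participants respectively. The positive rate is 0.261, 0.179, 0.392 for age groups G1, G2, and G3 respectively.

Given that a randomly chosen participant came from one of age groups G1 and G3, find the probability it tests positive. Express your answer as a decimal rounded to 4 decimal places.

Let S = {G1, G3}.
P(S) = 0.55 + 0.07 = 0.62.
P(T ∩ S) = 0.261·0.55 + 0.392·0.07 = 0.14355 + 0.02744 = 0.17099.
P(T | S) = 0.17099 / 0.62 = 0.275790…

P(T|S) ≈ 0.2758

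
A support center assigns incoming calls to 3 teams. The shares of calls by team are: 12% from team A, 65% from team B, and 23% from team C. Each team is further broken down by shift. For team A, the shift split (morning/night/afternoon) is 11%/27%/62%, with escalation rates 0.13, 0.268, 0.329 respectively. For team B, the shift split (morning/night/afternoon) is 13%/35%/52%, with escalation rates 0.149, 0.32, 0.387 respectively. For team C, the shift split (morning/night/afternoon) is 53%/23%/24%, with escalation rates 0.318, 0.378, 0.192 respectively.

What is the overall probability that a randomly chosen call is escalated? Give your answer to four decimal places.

P(E|A) = 0.11·0.13 + 0.27·0.268 + 0.62·0.329 = 0.0143 + 0.07236 + 0.20398 = 0.29064
P(E|B) = 0.13·0.149 + 0.35·0.32 + 0.52·0.387 = 0.01937 + 0.112 + 0.20124 = 0.33261
P(E|C) = 0.53·0.318 + 0.23·0.378 + 0.24·0.192 = 0.16854 + 0.08694 + 0.04608 = 0.30156
By total probability over the outer partition,
P(E) = 0.12·0.29064 + 0.65·0.33261 + 0.23·0.30156
      = 0.0348768 + 0.2161965 + 0.0693588 = 0.3204321

0.3204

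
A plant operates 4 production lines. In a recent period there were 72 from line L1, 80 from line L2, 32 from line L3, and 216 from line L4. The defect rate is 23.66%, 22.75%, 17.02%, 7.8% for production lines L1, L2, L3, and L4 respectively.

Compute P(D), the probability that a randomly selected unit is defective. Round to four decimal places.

0.1438

Total: 72 + 80 + 32 + 216 = 400.
P(L1) = 72/400 = 0.18. P(L2) = 80/400 = 0.2. P(L3) = 32/400 = 0.08. P(L4) = 216/400 = 0.54.
P(D) = P(D|L1)·P(L1) + P(D|L2)·P(L2) + P(D|L3)·P(L3) + P(D|L4)·P(L4)
      = 0.2366·0.18 + 0.2275·0.2 + 0.1702·0.08 + 0.078·0.54
      = 0.042588 + 0.0455 + 0.013616 + 0.04212 = 0.143824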